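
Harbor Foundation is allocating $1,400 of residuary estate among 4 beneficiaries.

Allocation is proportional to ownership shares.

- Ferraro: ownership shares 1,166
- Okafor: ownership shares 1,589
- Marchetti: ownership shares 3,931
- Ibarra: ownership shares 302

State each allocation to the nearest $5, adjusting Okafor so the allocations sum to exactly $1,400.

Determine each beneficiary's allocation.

Ferraro: $235 · Okafor: $315 · Marchetti: $790 · Ibarra: $60

Total ownership shares = 6,988.
Pro-rata amounts: Ferraro 1,166/6,988 × $1,400 = 233.60; Okafor 1,589/6,988 × $1,400 = 318.35; Marchetti 3,931/6,988 × $1,400 = 787.55; Ibarra 302/6,988 × $1,400 = 60.50.
After rounding ($5): Ferraro $235; Okafor $320; Marchetti $790; Ibarra $60. Sum = $1,405.
Difference $1,400 − $1,405 = −$5 applied to Okafor: Okafor becomes $315.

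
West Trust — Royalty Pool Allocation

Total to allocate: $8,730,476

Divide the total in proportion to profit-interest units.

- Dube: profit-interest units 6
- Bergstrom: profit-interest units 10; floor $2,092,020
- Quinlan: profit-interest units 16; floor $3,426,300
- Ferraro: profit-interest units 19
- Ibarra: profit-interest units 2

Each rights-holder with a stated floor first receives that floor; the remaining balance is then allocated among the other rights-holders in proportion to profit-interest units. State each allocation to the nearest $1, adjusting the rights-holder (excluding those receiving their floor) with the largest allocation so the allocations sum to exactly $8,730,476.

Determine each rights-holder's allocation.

Fund the minimums — Bergstrom $2,092,020; Quinlan $3,426,300. Balance $3,212,156.
Balance split over remaining profit-interest units 27: Dube 713,812.44 → $713,812; Ferraro 2,260,406.07 → $2,260,406; Ibarra 237,937.48 → $237,937.
Rounding difference +$1 applied to Ferraro → $2,260,407.

Dube: $713,812 · Bergstrom: $2,092,020 · Quinlan: $3,426,300 · Ferraro: $2,260,407 · Ibarra: $237,937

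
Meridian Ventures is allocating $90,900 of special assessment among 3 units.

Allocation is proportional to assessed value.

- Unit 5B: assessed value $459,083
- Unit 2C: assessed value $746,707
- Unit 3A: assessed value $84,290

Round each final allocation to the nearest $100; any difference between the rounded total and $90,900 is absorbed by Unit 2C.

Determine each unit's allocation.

Combined assessed value = 1,290,080.
Proportional shares: Unit 5B 459,083/1,290,080 × $90,900 = 32,347.33; Unit 2C 746,707/1,290,080 × $90,900 = 52,613.53; Unit 3A 84,290/1,290,080 × $90,900 = 5,939.14.
After rounding ($100): Unit 5B $32,300; Unit 2C $52,600; Unit 3A $5,900. Sum = $90,800.
Difference $90,900 − $90,800 = +$100 applied to Unit 2C: Unit 2C becomes $52,700.

Unit 5B: $32,300 | Unit 2C: $52,700 | Unit 3A: $5,900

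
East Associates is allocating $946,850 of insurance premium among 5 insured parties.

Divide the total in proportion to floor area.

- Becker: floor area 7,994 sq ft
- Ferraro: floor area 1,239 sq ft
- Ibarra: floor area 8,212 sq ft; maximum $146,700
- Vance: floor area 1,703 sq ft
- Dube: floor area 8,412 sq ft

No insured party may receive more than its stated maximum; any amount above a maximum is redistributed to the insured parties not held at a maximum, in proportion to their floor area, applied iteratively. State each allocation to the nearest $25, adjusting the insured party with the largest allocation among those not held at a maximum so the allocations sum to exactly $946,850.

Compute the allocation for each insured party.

Becker: $330,600 · Ferraro: $51,250 · Ibarra: $146,700 · Vance: $70,425 · Dube: $347,875

Combined floor area = 27,560.
Pro-rata shares before constraints: Becker 274,641.47; Ferraro 42,567.02; Ibarra 282,131.07; Vance 58,508.18; Dube 289,002.26.
Cap binds for Ibarra ($146,700); residual $800,150 reallocated over remaining floor area 19,348.
Shares after redistribution: Becker 330,597.43 → $330,600; Ferraro 51,239.71 → $51,250; Vance 70,428.75 → $70,425; Dube 347,884.11 → $347,875.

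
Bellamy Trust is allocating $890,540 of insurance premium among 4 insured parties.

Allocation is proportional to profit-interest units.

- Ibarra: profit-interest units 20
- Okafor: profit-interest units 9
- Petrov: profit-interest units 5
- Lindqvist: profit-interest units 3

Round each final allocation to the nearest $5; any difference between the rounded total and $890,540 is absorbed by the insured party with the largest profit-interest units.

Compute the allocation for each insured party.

Sum of profit-interest units: 20 + 9 + 5 + 3 = 37.
Raw shares: Ibarra 481,372.97; Okafor 216,617.84; Petrov 120,343.24; Lindqvist 72,205.95.
After rounding ($5): Ibarra $481,375; Okafor $216,620; Petrov $120,345; Lindqvist $72,205. Sum = $890,545.
Difference $890,540 − $890,545 = −$5 applied to largest profit-interest units (Ibarra): Ibarra becomes $481,370.

Ibarra: $481,370 · Okafor: $216,620 · Petrov: $120,345 · Lindqvist: $72,205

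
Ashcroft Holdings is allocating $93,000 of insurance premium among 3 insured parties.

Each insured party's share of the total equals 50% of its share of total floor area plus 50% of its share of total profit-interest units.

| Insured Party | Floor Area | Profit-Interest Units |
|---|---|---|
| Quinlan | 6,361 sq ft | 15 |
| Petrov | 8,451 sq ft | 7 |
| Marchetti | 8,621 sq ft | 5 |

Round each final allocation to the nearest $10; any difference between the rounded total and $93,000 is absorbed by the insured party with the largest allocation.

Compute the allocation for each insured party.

Floor area total 23,433; profit-interest units total 27.
Combined weights (50% floor area + 50% profit-interest units): Quinlan 0.4135; Petrov 0.3100; Marchetti 0.2765.
Pro-rata amounts: Quinlan 38,455.98; Petrov 28,825.56; Marchetti 25,718.46.
Rounded to nearest $10: Quinlan $38,460; Petrov $28,830; Marchetti $25,720. Sum = $93,010.
Difference $93,000 − $93,010 = −$10 applied to largest allocation (Quinlan): Quinlan becomes $38,450.

Quinlan: $38,450 · Petrov: $28,830 · Marchetti: $25,720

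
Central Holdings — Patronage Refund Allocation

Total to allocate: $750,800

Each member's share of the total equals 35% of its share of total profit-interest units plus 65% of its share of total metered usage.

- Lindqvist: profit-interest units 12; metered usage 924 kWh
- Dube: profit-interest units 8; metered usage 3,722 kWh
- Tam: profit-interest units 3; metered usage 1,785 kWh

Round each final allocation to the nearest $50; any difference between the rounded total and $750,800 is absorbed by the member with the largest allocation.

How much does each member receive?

Lindqvist: $207,200 · Dube: $373,850 · Tam: $169,750

Profit-interest units total 23; metered usage total 6,431.
Combined weights (35% profit-interest units + 65% metered usage): Lindqvist 0.2760; Dube 0.4979; Tam 0.2261.
Proportional shares: Lindqvist 207,220.86; Dube 373,847.77; Tam 169,731.37.
At nearest $50: Lindqvist $207,200; Dube $373,850; Tam $169,750. Sum = $750,800.
Sum already equals the total — no adjustment.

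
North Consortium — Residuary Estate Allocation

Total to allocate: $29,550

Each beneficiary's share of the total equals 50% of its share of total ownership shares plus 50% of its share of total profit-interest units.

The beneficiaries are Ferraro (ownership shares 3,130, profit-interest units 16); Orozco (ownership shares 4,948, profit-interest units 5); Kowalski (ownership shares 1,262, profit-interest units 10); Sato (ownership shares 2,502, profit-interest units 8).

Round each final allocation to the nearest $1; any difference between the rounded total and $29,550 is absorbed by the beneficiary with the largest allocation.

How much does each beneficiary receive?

Totals — ownership shares 11,842, profit-interest units 39.
Composite weights (50% ownership shares + 50% profit-interest units): Ferraro 0.3373; Orozco 0.2730; Kowalski 0.1815; Sato 0.2082.
Raw shares: Ferraro 9,966.77; Orozco 8,067.74; Kowalski 5,363.03; Sato 6,152.46.
After rounding ($1): Ferraro $9,967; Orozco $8,068; Kowalski $5,363; Sato $6,152. Sum = $29,550.
No rounding difference to absorb.

Ferraro: $9,967 · Orozco: $8,068 · Kowalski: $5,363 · Sato: $6,152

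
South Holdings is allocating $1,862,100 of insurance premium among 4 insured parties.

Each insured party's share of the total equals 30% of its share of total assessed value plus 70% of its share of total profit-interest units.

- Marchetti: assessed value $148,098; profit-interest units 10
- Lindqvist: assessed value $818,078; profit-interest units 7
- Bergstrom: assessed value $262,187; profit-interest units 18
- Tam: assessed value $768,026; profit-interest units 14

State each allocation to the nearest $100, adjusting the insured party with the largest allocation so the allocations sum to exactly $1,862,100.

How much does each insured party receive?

Totals — assessed value 1,996,389, profit-interest units 49.
Blended shares (30% assessed value + 70% profit-interest units): Marchetti 0.1651; Lindqvist 0.2229; Bergstrom 0.2965; Tam 0.3154.
Proportional shares: Marchetti 307,455.10; Lindqvist 415,124.76; Bergstrom 552,190.94; Tam 587,329.20.
After rounding ($100): Marchetti $307,500; Lindqvist $415,100; Bergstrom $552,200; Tam $587,300. Sum = $1,862,100.
Rounded total matches; no reconciliation needed.

Marchetti: $307,500 | Lindqvist: $415,100 | Bergstrom: $552,200 | Tam: $587,300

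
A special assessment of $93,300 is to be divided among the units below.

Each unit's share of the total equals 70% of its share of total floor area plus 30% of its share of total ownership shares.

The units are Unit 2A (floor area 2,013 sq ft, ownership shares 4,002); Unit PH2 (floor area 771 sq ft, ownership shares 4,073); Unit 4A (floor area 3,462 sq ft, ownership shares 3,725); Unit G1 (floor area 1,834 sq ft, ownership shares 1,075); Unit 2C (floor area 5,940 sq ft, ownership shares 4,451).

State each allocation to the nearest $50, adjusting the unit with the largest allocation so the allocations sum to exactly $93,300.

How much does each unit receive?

Unit 2A: $15,850; Unit PH2: $10,150; Unit 4A: $22,150; Unit G1: $10,300; Unit 2C: $34,850

Floor area total 14,020; ownership shares total 17,326.
Combined weights (70% floor area + 30% ownership shares): Unit 2A 0.1698; Unit PH2 0.1090; Unit 4A 0.2374; Unit G1 0.1102; Unit 2C 0.3736.
Proportional shares: Unit 2A 15,842.44; Unit PH2 10,171.48; Unit 4A 22,144.90; Unit G1 10,280.06; Unit 2C 34,861.12.
At nearest $50: Unit 2A $15,850; Unit PH2 $10,150; Unit 4A $22,150; Unit G1 $10,300; Unit 2C $34,850. Sum = $93,300.
Sum already equals the total — no adjustment.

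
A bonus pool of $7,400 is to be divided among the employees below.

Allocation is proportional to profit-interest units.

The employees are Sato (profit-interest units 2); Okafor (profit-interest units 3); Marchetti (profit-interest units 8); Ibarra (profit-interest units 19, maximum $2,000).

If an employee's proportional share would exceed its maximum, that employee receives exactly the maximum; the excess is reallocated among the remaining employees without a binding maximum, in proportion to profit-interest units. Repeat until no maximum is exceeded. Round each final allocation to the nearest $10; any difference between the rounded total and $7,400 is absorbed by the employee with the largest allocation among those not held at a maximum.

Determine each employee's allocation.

Sato: $830 · Okafor: $1,250 · Marchetti: $3,320 · Ibarra: $2,000

Combined profit-interest units = 32.
Unconstrained shares: Sato 462.50; Okafor 693.75; Marchetti 1,850.00; Ibarra 4,393.75.
Capped: Ibarra ($2,000); residual $5,400 reallocated over remaining profit-interest units 13.
Redistributed shares: Sato 830.77 → $830; Okafor 1,246.15 → $1,250; Marchetti 3,323.08 → $3,320.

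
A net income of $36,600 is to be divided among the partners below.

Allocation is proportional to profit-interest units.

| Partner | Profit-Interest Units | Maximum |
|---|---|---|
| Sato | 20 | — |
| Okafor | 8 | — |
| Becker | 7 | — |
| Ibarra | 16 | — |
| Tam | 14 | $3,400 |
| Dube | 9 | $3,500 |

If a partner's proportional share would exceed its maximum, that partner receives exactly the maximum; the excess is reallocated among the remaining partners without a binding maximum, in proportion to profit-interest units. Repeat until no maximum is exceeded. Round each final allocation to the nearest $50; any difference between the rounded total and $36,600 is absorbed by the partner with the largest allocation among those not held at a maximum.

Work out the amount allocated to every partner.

Sato: $11,650 | Okafor: $4,650 | Becker: $4,100 | Ibarra: $9,300 | Tam: $3,400 | Dube: $3,500

Total profit-interest units = 74.
Proportional shares (ignoring caps): Sato 9,891.89; Okafor 3,956.76; Becker 3,462.16; Ibarra 7,913.51; Tam 6,924.32; Dube 4,451.35.
Held at cap: Tam ($3,400), Dube ($3,500); balance $29,700 reallocated over remaining profit-interest units 51.
Remaining shares: Sato 11,647.06 → $11,650; Okafor 4,658.82 → $4,650; Becker 4,076.47 → $4,100; Ibarra 9,317.65 → $9,300.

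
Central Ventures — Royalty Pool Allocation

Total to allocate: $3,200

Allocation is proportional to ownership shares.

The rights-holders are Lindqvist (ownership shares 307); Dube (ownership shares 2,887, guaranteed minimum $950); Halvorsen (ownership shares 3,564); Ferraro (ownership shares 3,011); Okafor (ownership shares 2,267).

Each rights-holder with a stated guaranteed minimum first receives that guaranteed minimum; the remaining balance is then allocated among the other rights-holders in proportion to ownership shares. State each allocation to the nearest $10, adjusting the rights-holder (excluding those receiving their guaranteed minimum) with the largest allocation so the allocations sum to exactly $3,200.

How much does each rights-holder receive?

Lindqvist: $80 · Dube: $950 · Halvorsen: $870 · Ferraro: $740 · Okafor: $560

Minimums first: Dube $950. Balance $2,250.
Balance split over remaining ownership shares 9,149: Lindqvist 75.50 → $80; Halvorsen 876.49 → $880; Ferraro 740.49 → $740; Okafor 557.52 → $560.
Rounding difference −$10 applied to Halvorsen → $870.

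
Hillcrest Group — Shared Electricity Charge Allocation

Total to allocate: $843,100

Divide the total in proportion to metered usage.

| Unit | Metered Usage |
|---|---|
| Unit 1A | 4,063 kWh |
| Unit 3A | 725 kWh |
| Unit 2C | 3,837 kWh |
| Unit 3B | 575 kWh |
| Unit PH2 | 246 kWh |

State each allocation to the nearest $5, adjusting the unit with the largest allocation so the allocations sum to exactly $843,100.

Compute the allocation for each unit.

Sum of metered usage: 9,446.
Unrounded shares: Unit 1A 4,063/9,446 × $843,100 = 362,641.89; Unit 3A 725/9,446 × $843,100 = 64,709.67; Unit 2C 3,837/9,446 × $843,100 = 342,470.33; Unit 3B 575/9,446 × $843,100 = 51,321.46; Unit PH2 246/9,446 × $843,100 = 21,956.66.
At nearest $5: Unit 1A $362,640; Unit 3A $64,710; Unit 2C $342,470; Unit 3B $51,320; Unit PH2 $21,955. Sum = $843,095.
Difference $843,100 − $843,095 = +$5 applied to largest allocation (Unit 1A): Unit 1A becomes $362,645.

Unit 1A: $362,645 · Unit 3A: $64,710 · Unit 2C: $342,470 · Unit 3B: $51,320 · Unit PH2: $21,955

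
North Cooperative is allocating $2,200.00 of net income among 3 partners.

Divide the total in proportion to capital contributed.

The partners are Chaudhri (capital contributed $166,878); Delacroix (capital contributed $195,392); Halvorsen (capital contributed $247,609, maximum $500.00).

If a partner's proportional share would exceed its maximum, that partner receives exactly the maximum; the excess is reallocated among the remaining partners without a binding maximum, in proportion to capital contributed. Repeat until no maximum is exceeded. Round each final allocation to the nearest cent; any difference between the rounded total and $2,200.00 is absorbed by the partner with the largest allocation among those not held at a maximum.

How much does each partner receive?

Chaudhri: $783.10 | Delacroix: $916.90 | Halvorsen: $500.00

Sum of capital contributed: 609,879.
Pro-rata shares before constraints: Chaudhri 601.9745; Delacroix 704.8323; Halvorsen 893.1932.
Held at cap: Halvorsen ($500.00); residual $1,700.00 reallocated over remaining capital contributed 362,270.
Remaining shares: Chaudhri 783.0971 → $783.10; Delacroix 916.9029 → $916.90.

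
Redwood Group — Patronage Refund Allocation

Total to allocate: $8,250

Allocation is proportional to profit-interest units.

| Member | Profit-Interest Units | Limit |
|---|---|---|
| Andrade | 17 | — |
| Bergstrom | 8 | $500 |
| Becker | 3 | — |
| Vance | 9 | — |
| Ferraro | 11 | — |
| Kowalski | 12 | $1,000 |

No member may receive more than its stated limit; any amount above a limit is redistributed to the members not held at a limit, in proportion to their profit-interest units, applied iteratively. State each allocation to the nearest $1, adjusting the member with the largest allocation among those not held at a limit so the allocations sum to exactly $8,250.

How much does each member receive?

Sum of profit-interest units: 60.
Proportional shares (ignoring caps): Andrade 2,337.50; Bergstrom 1,100.00; Becker 412.50; Vance 1,237.50; Ferraro 1,512.50; Kowalski 1,650.00.
Held at cap: Bergstrom ($500), Kowalski ($1,000); residual $6,750 reallocated over remaining profit-interest units 40.
Remaining shares: Andrade 2,868.75 → $2,869; Becker 506.25 → $506; Vance 1,518.75 → $1,519; Ferraro 1,856.25 → $1,856.

Andrade: $2,869 · Bergstrom: $500 · Becker: $506 · Vance: $1,519 · Ferraro: $1,856 · Kowalski: $1,000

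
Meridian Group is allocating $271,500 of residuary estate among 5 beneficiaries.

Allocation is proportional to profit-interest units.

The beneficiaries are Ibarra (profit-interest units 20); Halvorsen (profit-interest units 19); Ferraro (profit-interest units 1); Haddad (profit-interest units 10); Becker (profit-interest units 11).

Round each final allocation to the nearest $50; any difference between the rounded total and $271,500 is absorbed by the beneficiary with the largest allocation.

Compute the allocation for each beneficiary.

Ibarra: $89,050 | Halvorsen: $84,550 | Ferraro: $4,450 | Haddad: $44,500 | Becker: $48,950

Total profit-interest units = 61.
Unrounded shares: Ibarra 20/61 × $271,500 = 89,016.39; Halvorsen 19/61 × $271,500 = 84,565.57; Ferraro 1/61 × $271,500 = 4,450.82; Haddad 10/61 × $271,500 = 44,508.20; Becker 11/61 × $271,500 = 48,959.02.
At nearest $50: Ibarra $89,000; Halvorsen $84,550; Ferraro $4,450; Haddad $44,500; Becker $48,950. Sum = $271,450.
Difference $271,500 − $271,450 = +$50 applied to largest allocation (Ibarra): Ibarra becomes $89,050.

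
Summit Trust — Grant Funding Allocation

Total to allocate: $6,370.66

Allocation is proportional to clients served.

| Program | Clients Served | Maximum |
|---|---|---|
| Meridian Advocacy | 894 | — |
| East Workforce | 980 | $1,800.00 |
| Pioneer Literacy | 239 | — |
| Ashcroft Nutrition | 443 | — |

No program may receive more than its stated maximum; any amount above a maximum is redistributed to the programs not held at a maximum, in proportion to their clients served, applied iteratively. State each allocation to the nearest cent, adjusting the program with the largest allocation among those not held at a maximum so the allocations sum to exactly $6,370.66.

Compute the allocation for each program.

Total clients served = 2,556.
Proportional shares (ignoring caps): Meridian Advocacy 2,228.2355; East Workforce 2,442.5848; Pioneer Literacy 595.6916; Ashcroft Nutrition 1,104.1480.
Held at cap: East Workforce ($1,800.00); residual $4,570.66 reallocated over remaining clients served 1,576.
Shares after redistribution: Meridian Advocacy 2,592.7475 → $2,592.75; Pioneer Literacy 693.1394 → $693.14; Ashcroft Nutrition 1,284.7731 → $1,284.77.

Meridian Advocacy: $2,592.75 | East Workforce: $1,800.00 | Pioneer Literacy: $693.14 | Ashcroft Nutrition: $1,284.77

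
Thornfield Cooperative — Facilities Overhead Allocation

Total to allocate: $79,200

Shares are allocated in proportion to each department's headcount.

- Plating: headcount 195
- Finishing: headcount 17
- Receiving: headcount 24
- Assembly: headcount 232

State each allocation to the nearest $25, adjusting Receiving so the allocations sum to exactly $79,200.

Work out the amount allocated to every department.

Plating: $33,000 | Finishing: $2,875 | Receiving: $4,075 | Assembly: $39,250

Sum of headcount: 468.
Proportional shares: Plating 195/468 × $79,200 = 33,000.00; Finishing 17/468 × $79,200 = 2,876.92; Receiving 24/468 × $79,200 = 4,061.54; Assembly 232/468 × $79,200 = 39,261.54.
Rounded to nearest $25: Plating $33,000; Finishing $2,875; Receiving $4,050; Assembly $39,250. Sum = $79,175.
Difference $79,200 − $79,175 = +$25 applied to Receiving: Receiving becomes $4,075.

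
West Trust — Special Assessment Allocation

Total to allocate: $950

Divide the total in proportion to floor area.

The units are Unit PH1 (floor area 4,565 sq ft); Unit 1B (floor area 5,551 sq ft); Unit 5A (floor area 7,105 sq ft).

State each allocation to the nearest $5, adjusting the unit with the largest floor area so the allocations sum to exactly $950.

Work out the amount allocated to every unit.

Unit PH1: $250 | Unit 1B: $305 | Unit 5A: $395

Combined floor area = 17,221.
Unrounded shares: Unit PH1 4,565/17,221 × $950 = 251.83; Unit 1B 5,551/17,221 × $950 = 306.22; Unit 5A 7,105/17,221 × $950 = 391.95.
At nearest $5: Unit PH1 $250; Unit 1B $305; Unit 5A $390. Sum = $945.
Difference $950 − $945 = +$5 applied to largest floor area (Unit 5A): Unit 5A becomes $395.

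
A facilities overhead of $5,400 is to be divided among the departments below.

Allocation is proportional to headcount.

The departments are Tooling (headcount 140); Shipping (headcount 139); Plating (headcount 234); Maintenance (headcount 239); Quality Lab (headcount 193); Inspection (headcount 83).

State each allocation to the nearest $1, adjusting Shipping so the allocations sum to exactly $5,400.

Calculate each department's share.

Combined headcount = 1,028.
Proportional shares: Tooling 140/1,028 × $5,400 = 735.41; Shipping 139/1,028 × $5,400 = 730.16; Plating 234/1,028 × $5,400 = 1,229.18; Maintenance 239/1,028 × $5,400 = 1,255.45; Quality Lab 193/1,028 × $5,400 = 1,013.81; Inspection 83/1,028 × $5,400 = 435.99.
After rounding ($1): Tooling $735; Shipping $730; Plating $1,229; Maintenance $1,255; Quality Lab $1,014; Inspection $436. Sum = $5,399.
Difference $5,400 − $5,399 = +$1 applied to Shipping: Shipping becomes $731.

Tooling: $735 | Shipping: $731 | Plating: $1,229 | Maintenance: $1,255 | Quality Lab: $1,014 | Inspection: $436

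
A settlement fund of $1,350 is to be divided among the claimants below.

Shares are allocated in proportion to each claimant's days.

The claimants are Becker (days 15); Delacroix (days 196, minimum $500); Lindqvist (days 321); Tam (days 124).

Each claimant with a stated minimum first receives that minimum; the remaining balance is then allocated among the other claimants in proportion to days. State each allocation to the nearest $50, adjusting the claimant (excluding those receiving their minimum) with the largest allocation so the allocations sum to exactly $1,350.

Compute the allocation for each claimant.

Becker: $50 | Delacroix: $500 | Lindqvist: $550 | Tam: $250

Minimums first: Delacroix $500. Remaining pool $850.
Remaining pool split over remaining days 460: Becker 27.72 → $50; Lindqvist 593.15 → $600; Tam 229.13 → $250.
Rounding difference −$50 applied to Lindqvist → $550.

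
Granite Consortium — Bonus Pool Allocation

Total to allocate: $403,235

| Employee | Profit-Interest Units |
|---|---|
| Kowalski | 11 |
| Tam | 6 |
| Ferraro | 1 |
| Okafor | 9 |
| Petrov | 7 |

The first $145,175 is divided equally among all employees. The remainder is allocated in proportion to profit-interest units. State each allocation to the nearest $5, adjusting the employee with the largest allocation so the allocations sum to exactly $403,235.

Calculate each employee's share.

Kowalski: $112,525 · Tam: $74,575 · Ferraro: $36,625 · Okafor: $97,345 · Petrov: $82,165

$145,175 shared equally gives $29,035 per employee.
Remainder $258,060 by profit-interest units (total 34): Kowalski 83,490.00 → $83,490; Tam 45,540.00 → $45,540; Ferraro 7,590.00 → $7,590; Okafor 68,310.00 → $68,310; Petrov 53,130.00 → $53,130.
Totals: Kowalski $29,035 + $83,490 = $112,525; Tam $29,035 + $45,540 = $74,575; Ferraro $29,035 + $7,590 = $36,625; Okafor $29,035 + $68,310 = $97,345; Petrov $29,035 + $53,130 = $82,165.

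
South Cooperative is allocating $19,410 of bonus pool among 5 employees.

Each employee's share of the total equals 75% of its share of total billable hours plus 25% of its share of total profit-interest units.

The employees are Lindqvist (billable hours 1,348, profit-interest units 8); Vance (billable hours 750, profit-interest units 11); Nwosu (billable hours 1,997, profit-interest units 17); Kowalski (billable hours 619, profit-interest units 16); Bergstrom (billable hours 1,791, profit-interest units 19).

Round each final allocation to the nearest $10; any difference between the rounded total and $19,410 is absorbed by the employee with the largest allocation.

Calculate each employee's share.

Lindqvist: $3,560 · Vance: $2,430 · Nwosu: $5,630 · Kowalski: $2,480 · Bergstrom: $5,310

Billable hours total 6,505; profit-interest units total 71.
Blended shares (75% billable hours + 25% profit-interest units): Lindqvist 0.1836; Vance 0.1252; Nwosu 0.2901; Kowalski 0.1277; Bergstrom 0.2734.
Proportional shares: Lindqvist 3,563.44; Vance 2,430.22; Nwosu 5,630.94; Kowalski 2,478.78; Bergstrom 5,306.62.
After rounding ($10): Lindqvist $3,560; Vance $2,430; Nwosu $5,630; Kowalski $2,480; Bergstrom $5,310. Sum = $19,410.
No rounding difference to absorb.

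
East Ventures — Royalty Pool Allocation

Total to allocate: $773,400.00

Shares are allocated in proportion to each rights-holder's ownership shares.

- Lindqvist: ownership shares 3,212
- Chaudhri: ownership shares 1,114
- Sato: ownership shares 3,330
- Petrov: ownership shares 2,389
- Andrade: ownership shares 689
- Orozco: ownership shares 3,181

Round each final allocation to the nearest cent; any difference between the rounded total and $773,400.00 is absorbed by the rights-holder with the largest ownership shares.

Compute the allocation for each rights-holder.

Lindqvist: $178,523.95 | Chaudhri: $61,916.46 | Sato: $185,082.44 | Petrov: $132,781.36 | Andrade: $38,294.83 | Orozco: $176,800.96

Ownership shares total: 3,212 + 1,114 + 3,330 + 2,389 + 689 + 3,181 = 13,915.
Pro-rata amounts: Lindqvist 178,523.9526; Chaudhri 61,916.4642; Sato 185,082.4290; Petrov 132,781.3582; Andrade 38,294.8329; Orozco 176,800.9630.
Rounded to nearest cent: Lindqvist $178,523.95; Chaudhri $61,916.46; Sato $185,082.43; Petrov $132,781.36; Andrade $38,294.83; Orozco $176,800.96. Sum = $773,399.99.
Difference $773,400.00 − $773,399.99 = +$0.01 applied to largest ownership shares (Sato): Sato becomes $185,082.44.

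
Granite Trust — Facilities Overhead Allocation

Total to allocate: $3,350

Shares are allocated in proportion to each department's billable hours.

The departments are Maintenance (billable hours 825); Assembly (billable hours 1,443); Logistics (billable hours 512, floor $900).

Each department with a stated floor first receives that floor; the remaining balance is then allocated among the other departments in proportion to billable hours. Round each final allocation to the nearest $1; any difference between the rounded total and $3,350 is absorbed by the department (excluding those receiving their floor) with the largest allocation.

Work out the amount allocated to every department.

Maintenance: $891 | Assembly: $1,559 | Logistics: $900

Guaranteed amounts: Logistics $900. Remaining pool $2,450.
Remaining pool split over remaining billable hours 2,268: Maintenance 891.20 → $891; Assembly 1,558.80 → $1,559.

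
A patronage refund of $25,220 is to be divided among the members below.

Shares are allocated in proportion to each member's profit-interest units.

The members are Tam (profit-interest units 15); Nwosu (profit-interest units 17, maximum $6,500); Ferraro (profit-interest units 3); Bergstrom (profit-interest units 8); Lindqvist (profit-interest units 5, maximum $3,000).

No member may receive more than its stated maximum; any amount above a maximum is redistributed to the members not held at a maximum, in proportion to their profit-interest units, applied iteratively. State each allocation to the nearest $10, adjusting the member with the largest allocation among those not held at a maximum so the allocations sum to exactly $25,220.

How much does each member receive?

Profit-interest units total: 48.
Pro-rata shares before constraints: Tam 7,881.25; Nwosu 8,932.08; Ferraro 1,576.25; Bergstrom 4,203.33; Lindqvist 2,627.08.
Held at cap: Nwosu ($6,500); remaining pool $18,720 reallocated over remaining profit-interest units 31.
Held at cap: Lindqvist ($3,000); remaining pool $15,720 reallocated over remaining profit-interest units 26.
Shares after redistribution: Tam 9,069.23 → $9,070; Ferraro 1,813.85 → $1,810; Bergstrom 4,836.92 → $4,840.

Tam: $9,070 · Nwosu: $6,500 · Ferraro: $1,810 · Bergstrom: $4,840 · Lindqvist: $3,000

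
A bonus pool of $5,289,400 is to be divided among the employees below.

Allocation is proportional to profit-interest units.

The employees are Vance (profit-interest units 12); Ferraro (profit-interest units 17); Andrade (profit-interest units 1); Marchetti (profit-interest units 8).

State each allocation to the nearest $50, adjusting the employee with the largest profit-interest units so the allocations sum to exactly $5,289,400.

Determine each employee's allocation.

Total profit-interest units = 12 + 17 + 1 + 8 = 38.
Proportional shares: Vance 1,670,336.84; Ferraro 2,366,310.53; Andrade 139,194.74; Marchetti 1,113,557.89.
At nearest $50: Vance $1,670,350; Ferraro $2,366,300; Andrade $139,200; Marchetti $1,113,550. Sum = $5,289,400.
Rounded total matches; no reconciliation needed.

Vance: $1,670,350 | Ferraro: $2,366,300 | Andrade: $139,200 | Marchetti: $1,113,550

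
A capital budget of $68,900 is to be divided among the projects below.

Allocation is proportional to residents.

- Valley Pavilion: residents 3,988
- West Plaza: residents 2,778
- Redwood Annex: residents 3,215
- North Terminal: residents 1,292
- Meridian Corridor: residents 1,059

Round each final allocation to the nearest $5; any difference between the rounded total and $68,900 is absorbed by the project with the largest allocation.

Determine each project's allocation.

Valley Pavilion: $22,285; West Plaza: $15,520; Redwood Annex: $17,960; North Terminal: $7,220; Meridian Corridor: $5,915

Combined residents = 12,332.
Pro-rata amounts: Valley Pavilion 3,988/12,332 × $68,900 = 22,281.32; West Plaza 2,778/12,332 × $68,900 = 15,520.94; Redwood Annex 3,215/12,332 × $68,900 = 17,962.496; North Terminal 1,292/12,332 × $68,900 = 7,218.52; Meridian Corridor 1,059/12,332 × $68,900 = 5,916.73.
Rounded to nearest $5: Valley Pavilion $22,280; West Plaza $15,520; Redwood Annex $17,960; North Terminal $7,220; Meridian Corridor $5,915. Sum = $68,895.
Difference $68,900 − $68,895 = +$5 applied to largest allocation (Valley Pavilion): Valley Pavilion becomes $22,285.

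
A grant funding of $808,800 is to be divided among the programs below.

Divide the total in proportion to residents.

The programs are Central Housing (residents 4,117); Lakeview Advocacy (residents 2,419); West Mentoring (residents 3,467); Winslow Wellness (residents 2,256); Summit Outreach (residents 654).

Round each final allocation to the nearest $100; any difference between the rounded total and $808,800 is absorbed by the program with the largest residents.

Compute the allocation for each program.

Combined residents = 12,913.
Pro-rata amounts: Central Housing 4,117/12,913 × $808,800 = 257,866.46; Lakeview Advocacy 2,419/12,913 × $808,800 = 151,512.99; West Mentoring 3,467/12,913 × $808,800 = 217,154.00; Winslow Wellness 2,256/12,913 × $808,800 = 141,303.55; Summit Outreach 654/12,913 × $808,800 = 40,963.00.
Rounded to nearest $100: Central Housing $257,900; Lakeview Advocacy $151,500; West Mentoring $217,200; Winslow Wellness $141,300; Summit Outreach $41,000. Sum = $808,900.
Difference $808,800 − $808,900 = −$100 applied to largest residents (Central Housing): Central Housing becomes $257,800.

Central Housing: $257,800 | Lakeview Advocacy: $151,500 | West Mentoring: $217,200 | Winslow Wellness: $141,300 | Summit Outreach: $41,000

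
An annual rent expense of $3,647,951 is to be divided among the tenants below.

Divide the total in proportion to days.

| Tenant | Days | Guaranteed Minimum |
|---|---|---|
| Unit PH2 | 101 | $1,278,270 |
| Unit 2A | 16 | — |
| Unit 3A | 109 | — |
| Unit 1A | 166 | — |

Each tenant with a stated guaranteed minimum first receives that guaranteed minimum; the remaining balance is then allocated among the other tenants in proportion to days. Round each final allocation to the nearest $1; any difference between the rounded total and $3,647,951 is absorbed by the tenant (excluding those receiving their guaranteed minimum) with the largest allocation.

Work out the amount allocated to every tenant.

Unit PH2: $1,278,270; Unit 2A: $130,292; Unit 3A: $887,612; Unit 1A: $1,351,777

Fund the minimums — Unit PH2 $1,278,270. Remaining pool $2,369,681.
Remaining pool split over remaining days 291: Unit 2A 130,291.74 → $130,292; Unit 3A 887,612.47 → $887,612; Unit 1A 1,351,776.79 → $1,351,777.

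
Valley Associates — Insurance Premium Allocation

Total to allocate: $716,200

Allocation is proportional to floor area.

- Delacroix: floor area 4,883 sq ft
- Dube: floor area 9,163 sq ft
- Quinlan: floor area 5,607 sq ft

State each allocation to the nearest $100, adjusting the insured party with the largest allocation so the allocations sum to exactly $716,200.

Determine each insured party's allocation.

Delacroix: $177,900 | Dube: $334,000 | Quinlan: $204,300

Combined floor area = 19,653.
Raw shares: Delacroix 4,883/19,653 × $716,200 = 177,947.62; Dube 9,163/19,653 × $716,200 = 333,920.55; Quinlan 5,607/19,653 × $716,200 = 204,331.83.
Rounded to nearest $100: Delacroix $177,900; Dube $333,900; Quinlan $204,300. Sum = $716,100.
Difference $716,200 − $716,100 = +$100 applied to largest allocation (Dube): Dube becomes $334,000.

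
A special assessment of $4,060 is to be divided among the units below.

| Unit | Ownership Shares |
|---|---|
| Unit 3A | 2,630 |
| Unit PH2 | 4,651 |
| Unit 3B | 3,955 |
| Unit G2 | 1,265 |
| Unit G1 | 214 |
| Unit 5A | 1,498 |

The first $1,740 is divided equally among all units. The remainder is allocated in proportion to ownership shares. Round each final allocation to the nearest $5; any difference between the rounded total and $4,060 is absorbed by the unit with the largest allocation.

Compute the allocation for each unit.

Unit 3A: $720 | Unit PH2: $1,050 | Unit 3B: $935 | Unit G2: $495 | Unit G1: $325 | Unit 5A: $535

First tranche $1,740 split equally: $290 each.
Remainder $2,320 by ownership shares (total 14,213): Unit 3A 429.30 → $430; Unit PH2 759.19 → $760; Unit 3B 645.58 → $645; Unit G2 206.49 → $205; Unit G1 34.93 → $35; Unit 5A 244.52 → $245.
Totals: Unit 3A $290 + $430 = $720; Unit PH2 $290 + $760 = $1,050; Unit 3B $290 + $645 = $935; Unit G2 $290 + $205 = $495; Unit G1 $290 + $35 = $325; Unit 5A $290 + $245 = $535.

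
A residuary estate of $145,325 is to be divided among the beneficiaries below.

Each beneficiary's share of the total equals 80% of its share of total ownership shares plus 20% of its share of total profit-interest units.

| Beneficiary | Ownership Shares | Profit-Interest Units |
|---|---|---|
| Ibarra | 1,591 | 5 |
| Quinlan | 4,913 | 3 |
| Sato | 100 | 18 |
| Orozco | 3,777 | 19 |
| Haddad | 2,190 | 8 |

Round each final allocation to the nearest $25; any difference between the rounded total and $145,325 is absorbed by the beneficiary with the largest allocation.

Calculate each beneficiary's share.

Ibarra: $17,450 | Quinlan: $47,075 | Sato: $10,800 | Orozco: $45,350 | Haddad: $24,650

Totals — ownership shares 12,571, profit-interest units 53.
Blended shares (80% ownership shares + 20% profit-interest units): Ibarra 0.1201; Quinlan 0.3240; Sato 0.0743; Orozco 0.3121; Haddad 0.1696.
Raw shares: Ibarra 17,455.98; Quinlan 47,081.94; Sato 10,795.96; Orozco 45,350.24; Haddad 24,640.88.
After rounding ($25): Ibarra $17,450; Quinlan $47,075; Sato $10,800; Orozco $45,350; Haddad $24,650. Sum = $145,325.
Rounded total matches; no reconciliation needed.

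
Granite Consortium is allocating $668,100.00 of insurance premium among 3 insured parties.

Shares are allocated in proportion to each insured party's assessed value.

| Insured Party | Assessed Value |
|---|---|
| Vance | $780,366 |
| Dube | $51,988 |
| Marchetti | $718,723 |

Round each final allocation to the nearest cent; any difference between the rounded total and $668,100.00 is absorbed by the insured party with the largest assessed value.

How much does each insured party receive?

Total assessed value = 780,366 + 51,988 + 718,723 = 1,551,077.
Unrounded shares: Vance 336,129.3634; Dube 22,392.9455; Marchetti 309,577.6910.
At nearest cent: Vance $336,129.36; Dube $22,392.95; Marchetti $309,577.69. Sum = $668,100.00.
No rounding difference to absorb.

Vance: $336,129.36 | Dube: $22,392.95 | Marchetti: $309,577.69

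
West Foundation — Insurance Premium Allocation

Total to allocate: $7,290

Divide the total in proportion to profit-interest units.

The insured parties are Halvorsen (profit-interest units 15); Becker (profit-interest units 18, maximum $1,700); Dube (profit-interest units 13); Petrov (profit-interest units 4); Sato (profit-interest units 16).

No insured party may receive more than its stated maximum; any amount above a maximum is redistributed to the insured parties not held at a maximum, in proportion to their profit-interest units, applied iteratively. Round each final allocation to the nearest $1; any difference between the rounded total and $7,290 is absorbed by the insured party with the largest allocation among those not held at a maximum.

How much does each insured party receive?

Halvorsen: $1,747 | Becker: $1,700 | Dube: $1,514 | Petrov: $466 | Sato: $1,863

Profit-interest units total: 66.
Unconstrained shares: Halvorsen 1,656.82; Becker 1,988.18; Dube 1,435.91; Petrov 441.82; Sato 1,767.27.
Cap binds for Becker ($1,700); residual $5,590 reallocated over remaining profit-interest units 48.
Shares after redistribution: Halvorsen 1,746.88 → $1,747; Dube 1,513.96 → $1,514; Petrov 465.83 → $466; Sato 1,863.33 → $1,863.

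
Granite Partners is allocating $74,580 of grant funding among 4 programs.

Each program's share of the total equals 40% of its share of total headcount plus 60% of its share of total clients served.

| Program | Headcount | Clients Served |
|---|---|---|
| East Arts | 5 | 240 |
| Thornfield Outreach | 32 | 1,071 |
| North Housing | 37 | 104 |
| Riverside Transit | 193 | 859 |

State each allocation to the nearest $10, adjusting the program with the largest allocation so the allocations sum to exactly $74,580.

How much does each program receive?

East Arts: $5,280 | Thornfield Outreach: $24,650 | North Housing: $6,180 | Riverside Transit: $38,470

Totals — headcount 267, clients served 2,274.
Composite weights (40% headcount + 60% clients served): East Arts 0.0708; Thornfield Outreach 0.3305; North Housing 0.0829; Riverside Transit 0.5158.
Pro-rata amounts: East Arts 5,281.40; Thornfield Outreach 24,650.62; North Housing 6,180.54; Riverside Transit 38,467.44.
Rounded to nearest $10: East Arts $5,280; Thornfield Outreach $24,650; North Housing $6,180; Riverside Transit $38,470. Sum = $74,580.
No rounding difference to absorb.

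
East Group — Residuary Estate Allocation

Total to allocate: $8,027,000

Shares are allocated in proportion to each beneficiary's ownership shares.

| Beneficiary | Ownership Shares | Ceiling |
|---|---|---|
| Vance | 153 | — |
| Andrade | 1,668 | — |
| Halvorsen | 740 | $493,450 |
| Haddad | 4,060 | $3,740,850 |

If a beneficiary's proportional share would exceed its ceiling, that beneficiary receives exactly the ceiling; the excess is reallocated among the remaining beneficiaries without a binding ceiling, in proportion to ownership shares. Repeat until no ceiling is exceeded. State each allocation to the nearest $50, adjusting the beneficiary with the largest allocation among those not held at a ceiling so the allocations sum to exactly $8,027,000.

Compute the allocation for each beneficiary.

Vance: $318,650; Andrade: $3,474,050; Halvorsen: $493,450; Haddad: $3,740,850

Ownership shares total: 6,621.
Proportional shares (ignoring caps): Vance 185,490.26; Andrade 2,022,207.52; Halvorsen 897,142.43; Haddad 4,922,159.79.
Cap binds for Halvorsen ($493,450), Haddad ($3,740,850); remaining pool $3,792,700 reallocated over remaining ownership shares 1,821.
Remaining shares: Vance 318,661.78 → $318,650; Andrade 3,474,038.22 → $3,474,050.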